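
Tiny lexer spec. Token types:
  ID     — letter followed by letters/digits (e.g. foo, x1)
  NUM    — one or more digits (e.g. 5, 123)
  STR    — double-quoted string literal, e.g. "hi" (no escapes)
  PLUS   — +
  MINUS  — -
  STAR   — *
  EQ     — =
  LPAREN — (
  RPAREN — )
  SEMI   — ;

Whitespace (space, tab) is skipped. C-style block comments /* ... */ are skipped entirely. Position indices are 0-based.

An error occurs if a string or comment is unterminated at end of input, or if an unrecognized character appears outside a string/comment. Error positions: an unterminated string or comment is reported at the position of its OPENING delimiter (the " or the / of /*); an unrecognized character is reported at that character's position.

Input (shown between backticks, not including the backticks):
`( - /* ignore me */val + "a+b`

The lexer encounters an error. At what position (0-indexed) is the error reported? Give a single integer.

pos=0: emit LPAREN '('
pos=2: emit MINUS '-'
pos=4: enter COMMENT mode (saw '/*')
exit COMMENT mode (now at pos=19)
pos=19: emit ID 'val' (now at pos=22)
pos=23: emit PLUS '+'
pos=25: enter STRING mode
pos=25: ERROR — unterminated string

Answer: 25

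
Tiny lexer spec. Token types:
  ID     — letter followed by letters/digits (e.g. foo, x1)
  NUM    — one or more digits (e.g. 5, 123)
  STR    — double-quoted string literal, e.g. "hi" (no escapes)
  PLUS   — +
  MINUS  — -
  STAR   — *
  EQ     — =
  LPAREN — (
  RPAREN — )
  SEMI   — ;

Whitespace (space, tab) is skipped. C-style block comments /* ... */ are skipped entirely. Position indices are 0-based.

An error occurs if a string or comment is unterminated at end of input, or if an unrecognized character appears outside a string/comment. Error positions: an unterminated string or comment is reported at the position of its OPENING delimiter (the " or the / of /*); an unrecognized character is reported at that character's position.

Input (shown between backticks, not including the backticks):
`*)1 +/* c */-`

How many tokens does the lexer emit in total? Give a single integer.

Answer: 5

Derivation:
pos=0: emit STAR '*'
pos=1: emit RPAREN ')'
pos=2: emit NUM '1' (now at pos=3)
pos=4: emit PLUS '+'
pos=5: enter COMMENT mode (saw '/*')
exit COMMENT mode (now at pos=12)
pos=12: emit MINUS '-'
DONE. 5 tokens: [STAR, RPAREN, NUM, PLUS, MINUS]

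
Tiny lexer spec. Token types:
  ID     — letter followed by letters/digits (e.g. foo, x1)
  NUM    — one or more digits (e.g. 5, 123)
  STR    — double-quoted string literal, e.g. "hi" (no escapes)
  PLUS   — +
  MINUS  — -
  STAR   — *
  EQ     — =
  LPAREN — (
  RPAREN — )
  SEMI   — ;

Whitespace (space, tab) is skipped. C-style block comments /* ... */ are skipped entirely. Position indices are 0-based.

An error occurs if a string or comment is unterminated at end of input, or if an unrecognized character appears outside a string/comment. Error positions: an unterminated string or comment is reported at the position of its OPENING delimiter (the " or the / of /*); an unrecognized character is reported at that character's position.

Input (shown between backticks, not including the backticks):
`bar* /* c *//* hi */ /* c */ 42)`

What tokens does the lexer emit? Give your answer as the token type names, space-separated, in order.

Answer: ID STAR NUM RPAREN

Derivation:
pos=0: emit ID 'bar' (now at pos=3)
pos=3: emit STAR '*'
pos=5: enter COMMENT mode (saw '/*')
exit COMMENT mode (now at pos=12)
pos=12: enter COMMENT mode (saw '/*')
exit COMMENT mode (now at pos=20)
pos=21: enter COMMENT mode (saw '/*')
exit COMMENT mode (now at pos=28)
pos=29: emit NUM '42' (now at pos=31)
pos=31: emit RPAREN ')'
DONE. 4 tokens: [ID, STAR, NUM, RPAREN]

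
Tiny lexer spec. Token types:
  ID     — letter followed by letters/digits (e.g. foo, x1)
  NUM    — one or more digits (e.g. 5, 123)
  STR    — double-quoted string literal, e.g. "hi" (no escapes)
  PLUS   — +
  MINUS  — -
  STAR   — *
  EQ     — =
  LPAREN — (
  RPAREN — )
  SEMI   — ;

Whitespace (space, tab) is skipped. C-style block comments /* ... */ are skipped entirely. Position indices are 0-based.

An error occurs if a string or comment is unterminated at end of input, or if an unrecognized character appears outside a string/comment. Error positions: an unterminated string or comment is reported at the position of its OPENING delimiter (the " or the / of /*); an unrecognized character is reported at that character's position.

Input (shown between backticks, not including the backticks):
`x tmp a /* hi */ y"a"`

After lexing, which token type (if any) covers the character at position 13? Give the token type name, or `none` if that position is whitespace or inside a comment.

pos=0: emit ID 'x' (now at pos=1)
pos=2: emit ID 'tmp' (now at pos=5)
pos=6: emit ID 'a' (now at pos=7)
pos=8: enter COMMENT mode (saw '/*')
exit COMMENT mode (now at pos=16)
pos=17: emit ID 'y' (now at pos=18)
pos=18: enter STRING mode
pos=18: emit STR "a" (now at pos=21)
DONE. 5 tokens: [ID, ID, ID, ID, STR]
Position 13: char is ' ' -> none

Answer: none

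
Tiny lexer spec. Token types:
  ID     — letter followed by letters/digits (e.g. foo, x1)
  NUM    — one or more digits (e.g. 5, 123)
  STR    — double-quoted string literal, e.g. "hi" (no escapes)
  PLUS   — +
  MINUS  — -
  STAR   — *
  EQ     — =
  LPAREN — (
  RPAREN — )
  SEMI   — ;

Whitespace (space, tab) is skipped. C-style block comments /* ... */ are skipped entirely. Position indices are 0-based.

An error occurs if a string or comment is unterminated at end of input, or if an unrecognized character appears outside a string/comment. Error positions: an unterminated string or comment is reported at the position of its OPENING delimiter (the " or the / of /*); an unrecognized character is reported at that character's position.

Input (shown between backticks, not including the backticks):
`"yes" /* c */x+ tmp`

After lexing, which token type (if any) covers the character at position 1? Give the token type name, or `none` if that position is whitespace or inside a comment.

Answer: STR

Derivation:
pos=0: enter STRING mode
pos=0: emit STR "yes" (now at pos=5)
pos=6: enter COMMENT mode (saw '/*')
exit COMMENT mode (now at pos=13)
pos=13: emit ID 'x' (now at pos=14)
pos=14: emit PLUS '+'
pos=16: emit ID 'tmp' (now at pos=19)
DONE. 4 tokens: [STR, ID, PLUS, ID]
Position 1: char is 'y' -> STR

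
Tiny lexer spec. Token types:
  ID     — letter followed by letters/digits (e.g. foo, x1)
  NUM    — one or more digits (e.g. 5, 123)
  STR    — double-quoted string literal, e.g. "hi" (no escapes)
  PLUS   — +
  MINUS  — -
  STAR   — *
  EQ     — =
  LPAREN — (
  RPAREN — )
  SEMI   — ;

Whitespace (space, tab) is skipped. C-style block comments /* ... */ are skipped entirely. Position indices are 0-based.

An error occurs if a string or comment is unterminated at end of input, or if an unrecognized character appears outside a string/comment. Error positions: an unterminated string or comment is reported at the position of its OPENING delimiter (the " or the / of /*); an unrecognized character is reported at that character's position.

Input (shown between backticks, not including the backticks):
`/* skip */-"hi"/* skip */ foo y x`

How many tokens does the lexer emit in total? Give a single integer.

Answer: 5

Derivation:
pos=0: enter COMMENT mode (saw '/*')
exit COMMENT mode (now at pos=10)
pos=10: emit MINUS '-'
pos=11: enter STRING mode
pos=11: emit STR "hi" (now at pos=15)
pos=15: enter COMMENT mode (saw '/*')
exit COMMENT mode (now at pos=25)
pos=26: emit ID 'foo' (now at pos=29)
pos=30: emit ID 'y' (now at pos=31)
pos=32: emit ID 'x' (now at pos=33)
DONE. 5 tokens: [MINUS, STR, ID, ID, ID]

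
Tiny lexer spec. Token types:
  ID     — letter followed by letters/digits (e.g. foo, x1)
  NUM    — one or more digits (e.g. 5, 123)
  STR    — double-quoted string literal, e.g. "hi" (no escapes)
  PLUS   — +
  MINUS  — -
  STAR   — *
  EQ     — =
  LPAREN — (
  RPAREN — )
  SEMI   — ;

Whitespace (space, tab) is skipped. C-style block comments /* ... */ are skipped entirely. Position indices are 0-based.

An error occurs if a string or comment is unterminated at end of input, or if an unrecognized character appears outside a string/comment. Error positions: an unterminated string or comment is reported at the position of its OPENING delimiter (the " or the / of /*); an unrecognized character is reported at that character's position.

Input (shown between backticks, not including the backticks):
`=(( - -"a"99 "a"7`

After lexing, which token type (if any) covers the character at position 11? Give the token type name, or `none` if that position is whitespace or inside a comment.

Answer: NUM

Derivation:
pos=0: emit EQ '='
pos=1: emit LPAREN '('
pos=2: emit LPAREN '('
pos=4: emit MINUS '-'
pos=6: emit MINUS '-'
pos=7: enter STRING mode
pos=7: emit STR "a" (now at pos=10)
pos=10: emit NUM '99' (now at pos=12)
pos=13: enter STRING mode
pos=13: emit STR "a" (now at pos=16)
pos=16: emit NUM '7' (now at pos=17)
DONE. 9 tokens: [EQ, LPAREN, LPAREN, MINUS, MINUS, STR, NUM, STR, NUM]
Position 11: char is '9' -> NUM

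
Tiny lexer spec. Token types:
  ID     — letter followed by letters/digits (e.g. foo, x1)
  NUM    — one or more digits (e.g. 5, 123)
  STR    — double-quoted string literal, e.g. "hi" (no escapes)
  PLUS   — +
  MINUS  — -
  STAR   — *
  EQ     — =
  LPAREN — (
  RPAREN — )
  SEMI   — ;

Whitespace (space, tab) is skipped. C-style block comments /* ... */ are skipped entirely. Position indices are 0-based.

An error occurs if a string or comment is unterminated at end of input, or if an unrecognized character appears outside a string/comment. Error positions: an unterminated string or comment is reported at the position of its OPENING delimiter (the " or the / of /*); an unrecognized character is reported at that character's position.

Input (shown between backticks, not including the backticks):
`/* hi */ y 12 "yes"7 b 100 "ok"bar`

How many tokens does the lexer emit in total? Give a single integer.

Answer: 8

Derivation:
pos=0: enter COMMENT mode (saw '/*')
exit COMMENT mode (now at pos=8)
pos=9: emit ID 'y' (now at pos=10)
pos=11: emit NUM '12' (now at pos=13)
pos=14: enter STRING mode
pos=14: emit STR "yes" (now at pos=19)
pos=19: emit NUM '7' (now at pos=20)
pos=21: emit ID 'b' (now at pos=22)
pos=23: emit NUM '100' (now at pos=26)
pos=27: enter STRING mode
pos=27: emit STR "ok" (now at pos=31)
pos=31: emit ID 'bar' (now at pos=34)
DONE. 8 tokens: [ID, NUM, STR, NUM, ID, NUM, STR, ID]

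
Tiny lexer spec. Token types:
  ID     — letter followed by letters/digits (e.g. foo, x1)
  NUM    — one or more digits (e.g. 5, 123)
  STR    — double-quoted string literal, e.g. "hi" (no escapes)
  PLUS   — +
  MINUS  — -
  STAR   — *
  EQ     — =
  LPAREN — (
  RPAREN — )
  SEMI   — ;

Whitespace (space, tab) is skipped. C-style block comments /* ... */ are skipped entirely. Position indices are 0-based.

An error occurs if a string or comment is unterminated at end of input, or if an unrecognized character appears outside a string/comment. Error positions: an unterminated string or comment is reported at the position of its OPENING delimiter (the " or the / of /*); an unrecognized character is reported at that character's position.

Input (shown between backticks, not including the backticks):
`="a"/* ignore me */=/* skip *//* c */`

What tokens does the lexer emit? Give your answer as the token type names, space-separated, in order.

pos=0: emit EQ '='
pos=1: enter STRING mode
pos=1: emit STR "a" (now at pos=4)
pos=4: enter COMMENT mode (saw '/*')
exit COMMENT mode (now at pos=19)
pos=19: emit EQ '='
pos=20: enter COMMENT mode (saw '/*')
exit COMMENT mode (now at pos=30)
pos=30: enter COMMENT mode (saw '/*')
exit COMMENT mode (now at pos=37)
DONE. 3 tokens: [EQ, STR, EQ]

Answer: EQ STR EQ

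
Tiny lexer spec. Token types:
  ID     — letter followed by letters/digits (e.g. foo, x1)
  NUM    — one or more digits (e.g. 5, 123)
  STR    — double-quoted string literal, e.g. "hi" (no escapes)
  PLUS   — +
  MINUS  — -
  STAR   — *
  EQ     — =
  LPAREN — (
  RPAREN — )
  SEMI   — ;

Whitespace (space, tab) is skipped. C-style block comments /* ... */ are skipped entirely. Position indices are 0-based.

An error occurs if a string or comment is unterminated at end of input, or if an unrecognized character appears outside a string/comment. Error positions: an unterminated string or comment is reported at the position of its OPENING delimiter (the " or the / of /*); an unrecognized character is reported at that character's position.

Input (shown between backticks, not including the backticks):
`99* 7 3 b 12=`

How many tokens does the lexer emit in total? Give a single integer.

Answer: 7

Derivation:
pos=0: emit NUM '99' (now at pos=2)
pos=2: emit STAR '*'
pos=4: emit NUM '7' (now at pos=5)
pos=6: emit NUM '3' (now at pos=7)
pos=8: emit ID 'b' (now at pos=9)
pos=10: emit NUM '12' (now at pos=12)
pos=12: emit EQ '='
DONE. 7 tokens: [NUM, STAR, NUM, NUM, ID, NUM, EQ]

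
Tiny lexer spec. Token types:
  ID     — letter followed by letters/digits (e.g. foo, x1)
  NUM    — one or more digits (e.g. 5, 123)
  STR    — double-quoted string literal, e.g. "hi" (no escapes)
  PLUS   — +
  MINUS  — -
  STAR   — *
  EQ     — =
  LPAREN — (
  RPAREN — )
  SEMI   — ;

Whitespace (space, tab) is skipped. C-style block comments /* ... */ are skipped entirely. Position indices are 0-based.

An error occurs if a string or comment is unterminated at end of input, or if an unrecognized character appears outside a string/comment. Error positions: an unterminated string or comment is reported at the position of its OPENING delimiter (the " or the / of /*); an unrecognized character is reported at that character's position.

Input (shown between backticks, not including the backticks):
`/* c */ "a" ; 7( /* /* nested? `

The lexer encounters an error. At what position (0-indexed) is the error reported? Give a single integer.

Answer: 17

Derivation:
pos=0: enter COMMENT mode (saw '/*')
exit COMMENT mode (now at pos=7)
pos=8: enter STRING mode
pos=8: emit STR "a" (now at pos=11)
pos=12: emit SEMI ';'
pos=14: emit NUM '7' (now at pos=15)
pos=15: emit LPAREN '('
pos=17: enter COMMENT mode (saw '/*')
pos=17: ERROR — unterminated comment (reached EOF)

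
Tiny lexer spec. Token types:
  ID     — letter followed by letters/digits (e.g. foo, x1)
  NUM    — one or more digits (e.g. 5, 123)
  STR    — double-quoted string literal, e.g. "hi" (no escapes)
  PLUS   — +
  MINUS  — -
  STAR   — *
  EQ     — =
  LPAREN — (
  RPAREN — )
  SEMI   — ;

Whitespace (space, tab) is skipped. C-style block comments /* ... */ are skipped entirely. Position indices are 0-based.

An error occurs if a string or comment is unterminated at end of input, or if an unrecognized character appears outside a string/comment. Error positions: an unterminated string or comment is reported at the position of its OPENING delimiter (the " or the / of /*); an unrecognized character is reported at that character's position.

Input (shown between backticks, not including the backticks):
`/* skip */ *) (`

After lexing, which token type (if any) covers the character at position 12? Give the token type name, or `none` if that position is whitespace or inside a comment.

pos=0: enter COMMENT mode (saw '/*')
exit COMMENT mode (now at pos=10)
pos=11: emit STAR '*'
pos=12: emit RPAREN ')'
pos=14: emit LPAREN '('
DONE. 3 tokens: [STAR, RPAREN, LPAREN]
Position 12: char is ')' -> RPAREN

Answer: RPAREN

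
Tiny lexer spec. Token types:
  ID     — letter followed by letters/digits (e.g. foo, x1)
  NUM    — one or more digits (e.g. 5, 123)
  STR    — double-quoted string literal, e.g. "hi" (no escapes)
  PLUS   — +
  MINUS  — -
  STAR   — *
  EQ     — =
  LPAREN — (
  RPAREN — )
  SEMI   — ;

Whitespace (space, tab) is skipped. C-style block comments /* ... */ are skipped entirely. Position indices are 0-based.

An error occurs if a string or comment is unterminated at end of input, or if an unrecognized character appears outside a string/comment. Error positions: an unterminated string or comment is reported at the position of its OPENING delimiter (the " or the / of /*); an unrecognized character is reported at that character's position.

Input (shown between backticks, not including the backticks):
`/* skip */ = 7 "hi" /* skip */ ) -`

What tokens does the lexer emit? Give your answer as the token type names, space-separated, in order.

Answer: EQ NUM STR RPAREN MINUS

Derivation:
pos=0: enter COMMENT mode (saw '/*')
exit COMMENT mode (now at pos=10)
pos=11: emit EQ '='
pos=13: emit NUM '7' (now at pos=14)
pos=15: enter STRING mode
pos=15: emit STR "hi" (now at pos=19)
pos=20: enter COMMENT mode (saw '/*')
exit COMMENT mode (now at pos=30)
pos=31: emit RPAREN ')'
pos=33: emit MINUS '-'
DONE. 5 tokens: [EQ, NUM, STR, RPAREN, MINUS]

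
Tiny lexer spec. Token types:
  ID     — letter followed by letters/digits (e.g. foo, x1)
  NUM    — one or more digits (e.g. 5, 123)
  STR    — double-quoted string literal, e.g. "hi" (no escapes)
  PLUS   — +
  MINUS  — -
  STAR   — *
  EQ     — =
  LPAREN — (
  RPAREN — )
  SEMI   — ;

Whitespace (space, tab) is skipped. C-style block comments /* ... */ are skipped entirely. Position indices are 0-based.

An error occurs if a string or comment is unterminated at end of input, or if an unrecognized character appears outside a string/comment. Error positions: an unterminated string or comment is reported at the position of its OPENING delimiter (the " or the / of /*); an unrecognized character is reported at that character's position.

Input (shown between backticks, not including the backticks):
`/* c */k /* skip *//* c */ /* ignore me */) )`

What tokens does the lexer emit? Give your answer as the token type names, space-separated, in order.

Answer: ID RPAREN RPAREN

Derivation:
pos=0: enter COMMENT mode (saw '/*')
exit COMMENT mode (now at pos=7)
pos=7: emit ID 'k' (now at pos=8)
pos=9: enter COMMENT mode (saw '/*')
exit COMMENT mode (now at pos=19)
pos=19: enter COMMENT mode (saw '/*')
exit COMMENT mode (now at pos=26)
pos=27: enter COMMENT mode (saw '/*')
exit COMMENT mode (now at pos=42)
pos=42: emit RPAREN ')'
pos=44: emit RPAREN ')'
DONE. 3 tokens: [ID, RPAREN, RPAREN]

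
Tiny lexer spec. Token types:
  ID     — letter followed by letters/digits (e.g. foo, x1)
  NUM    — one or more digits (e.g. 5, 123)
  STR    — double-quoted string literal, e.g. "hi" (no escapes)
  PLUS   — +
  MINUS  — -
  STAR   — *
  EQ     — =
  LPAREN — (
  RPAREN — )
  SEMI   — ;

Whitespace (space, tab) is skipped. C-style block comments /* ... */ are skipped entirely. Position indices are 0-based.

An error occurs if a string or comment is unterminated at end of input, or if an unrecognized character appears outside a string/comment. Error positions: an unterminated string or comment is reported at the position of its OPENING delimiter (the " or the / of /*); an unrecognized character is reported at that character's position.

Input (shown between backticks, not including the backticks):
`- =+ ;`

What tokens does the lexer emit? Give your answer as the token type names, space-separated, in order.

pos=0: emit MINUS '-'
pos=2: emit EQ '='
pos=3: emit PLUS '+'
pos=5: emit SEMI ';'
DONE. 4 tokens: [MINUS, EQ, PLUS, SEMI]

Answer: MINUS EQ PLUS SEMI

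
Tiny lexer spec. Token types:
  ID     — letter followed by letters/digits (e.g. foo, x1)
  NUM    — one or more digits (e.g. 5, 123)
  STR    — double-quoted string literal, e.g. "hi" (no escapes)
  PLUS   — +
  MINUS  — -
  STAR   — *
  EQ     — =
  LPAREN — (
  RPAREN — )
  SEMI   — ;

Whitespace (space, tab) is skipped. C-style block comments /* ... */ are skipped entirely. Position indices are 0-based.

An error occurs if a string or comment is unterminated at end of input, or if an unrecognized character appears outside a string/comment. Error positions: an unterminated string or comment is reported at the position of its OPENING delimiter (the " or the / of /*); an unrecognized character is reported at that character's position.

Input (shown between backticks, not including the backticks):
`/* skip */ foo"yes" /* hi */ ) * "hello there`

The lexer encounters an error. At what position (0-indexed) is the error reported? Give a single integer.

pos=0: enter COMMENT mode (saw '/*')
exit COMMENT mode (now at pos=10)
pos=11: emit ID 'foo' (now at pos=14)
pos=14: enter STRING mode
pos=14: emit STR "yes" (now at pos=19)
pos=20: enter COMMENT mode (saw '/*')
exit COMMENT mode (now at pos=28)
pos=29: emit RPAREN ')'
pos=31: emit STAR '*'
pos=33: enter STRING mode
pos=33: ERROR — unterminated string

Answer: 33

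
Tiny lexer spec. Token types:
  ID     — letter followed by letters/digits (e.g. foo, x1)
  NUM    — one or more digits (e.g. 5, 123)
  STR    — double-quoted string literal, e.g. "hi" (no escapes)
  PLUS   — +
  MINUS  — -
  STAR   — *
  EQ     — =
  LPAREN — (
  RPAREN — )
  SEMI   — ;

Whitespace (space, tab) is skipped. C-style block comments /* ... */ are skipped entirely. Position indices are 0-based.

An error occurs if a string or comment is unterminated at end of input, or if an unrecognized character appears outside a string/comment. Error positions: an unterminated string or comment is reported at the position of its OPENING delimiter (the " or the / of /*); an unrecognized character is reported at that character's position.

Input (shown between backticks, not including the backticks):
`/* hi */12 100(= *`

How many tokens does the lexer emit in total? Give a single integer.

Answer: 5

Derivation:
pos=0: enter COMMENT mode (saw '/*')
exit COMMENT mode (now at pos=8)
pos=8: emit NUM '12' (now at pos=10)
pos=11: emit NUM '100' (now at pos=14)
pos=14: emit LPAREN '('
pos=15: emit EQ '='
pos=17: emit STAR '*'
DONE. 5 tokens: [NUM, NUM, LPAREN, EQ, STAR]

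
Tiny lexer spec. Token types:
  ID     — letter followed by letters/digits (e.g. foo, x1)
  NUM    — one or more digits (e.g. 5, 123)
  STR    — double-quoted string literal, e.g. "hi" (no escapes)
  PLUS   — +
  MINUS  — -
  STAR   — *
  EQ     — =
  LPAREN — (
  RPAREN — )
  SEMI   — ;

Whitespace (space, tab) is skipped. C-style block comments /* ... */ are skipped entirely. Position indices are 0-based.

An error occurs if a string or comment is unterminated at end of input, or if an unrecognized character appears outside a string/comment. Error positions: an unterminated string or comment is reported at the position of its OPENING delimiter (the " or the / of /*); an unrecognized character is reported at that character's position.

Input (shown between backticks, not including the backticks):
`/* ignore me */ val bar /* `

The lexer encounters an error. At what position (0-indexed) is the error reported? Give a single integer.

pos=0: enter COMMENT mode (saw '/*')
exit COMMENT mode (now at pos=15)
pos=16: emit ID 'val' (now at pos=19)
pos=20: emit ID 'bar' (now at pos=23)
pos=24: enter COMMENT mode (saw '/*')
pos=24: ERROR — unterminated comment (reached EOF)

Answer: 24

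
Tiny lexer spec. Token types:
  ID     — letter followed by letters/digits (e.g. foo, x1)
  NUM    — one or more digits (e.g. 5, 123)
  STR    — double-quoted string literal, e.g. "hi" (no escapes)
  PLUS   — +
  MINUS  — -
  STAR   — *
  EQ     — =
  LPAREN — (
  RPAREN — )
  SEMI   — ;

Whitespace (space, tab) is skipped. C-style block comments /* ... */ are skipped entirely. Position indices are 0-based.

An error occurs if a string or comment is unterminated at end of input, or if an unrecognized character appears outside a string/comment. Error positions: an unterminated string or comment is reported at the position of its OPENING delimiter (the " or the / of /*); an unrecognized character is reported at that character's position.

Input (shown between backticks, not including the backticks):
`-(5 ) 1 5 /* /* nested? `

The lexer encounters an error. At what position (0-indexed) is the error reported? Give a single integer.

pos=0: emit MINUS '-'
pos=1: emit LPAREN '('
pos=2: emit NUM '5' (now at pos=3)
pos=4: emit RPAREN ')'
pos=6: emit NUM '1' (now at pos=7)
pos=8: emit NUM '5' (now at pos=9)
pos=10: enter COMMENT mode (saw '/*')
pos=10: ERROR — unterminated comment (reached EOF)

Answer: 10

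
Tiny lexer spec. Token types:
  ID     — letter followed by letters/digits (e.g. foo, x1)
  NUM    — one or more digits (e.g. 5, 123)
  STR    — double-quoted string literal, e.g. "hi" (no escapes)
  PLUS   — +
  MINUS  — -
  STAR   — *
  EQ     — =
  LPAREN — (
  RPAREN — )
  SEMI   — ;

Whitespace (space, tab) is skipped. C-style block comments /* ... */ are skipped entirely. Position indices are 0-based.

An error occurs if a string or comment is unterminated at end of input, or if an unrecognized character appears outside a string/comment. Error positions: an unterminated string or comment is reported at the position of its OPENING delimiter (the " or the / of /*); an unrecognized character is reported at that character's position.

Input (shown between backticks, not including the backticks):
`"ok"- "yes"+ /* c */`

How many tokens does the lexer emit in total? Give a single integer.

Answer: 4

Derivation:
pos=0: enter STRING mode
pos=0: emit STR "ok" (now at pos=4)
pos=4: emit MINUS '-'
pos=6: enter STRING mode
pos=6: emit STR "yes" (now at pos=11)
pos=11: emit PLUS '+'
pos=13: enter COMMENT mode (saw '/*')
exit COMMENT mode (now at pos=20)
DONE. 4 tokens: [STR, MINUS, STR, PLUS]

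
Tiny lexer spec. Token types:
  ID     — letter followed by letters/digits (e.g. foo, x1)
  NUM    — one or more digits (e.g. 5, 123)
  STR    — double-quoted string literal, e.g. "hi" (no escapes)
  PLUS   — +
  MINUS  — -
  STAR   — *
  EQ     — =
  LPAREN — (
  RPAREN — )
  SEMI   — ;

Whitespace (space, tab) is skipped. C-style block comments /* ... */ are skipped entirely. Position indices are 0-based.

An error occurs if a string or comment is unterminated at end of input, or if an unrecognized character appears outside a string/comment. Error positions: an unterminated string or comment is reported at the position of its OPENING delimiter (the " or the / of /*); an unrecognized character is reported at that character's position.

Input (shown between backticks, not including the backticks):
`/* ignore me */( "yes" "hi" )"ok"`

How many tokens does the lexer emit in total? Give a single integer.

pos=0: enter COMMENT mode (saw '/*')
exit COMMENT mode (now at pos=15)
pos=15: emit LPAREN '('
pos=17: enter STRING mode
pos=17: emit STR "yes" (now at pos=22)
pos=23: enter STRING mode
pos=23: emit STR "hi" (now at pos=27)
pos=28: emit RPAREN ')'
pos=29: enter STRING mode
pos=29: emit STR "ok" (now at pos=33)
DONE. 5 tokens: [LPAREN, STR, STR, RPAREN, STR]

Answer: 5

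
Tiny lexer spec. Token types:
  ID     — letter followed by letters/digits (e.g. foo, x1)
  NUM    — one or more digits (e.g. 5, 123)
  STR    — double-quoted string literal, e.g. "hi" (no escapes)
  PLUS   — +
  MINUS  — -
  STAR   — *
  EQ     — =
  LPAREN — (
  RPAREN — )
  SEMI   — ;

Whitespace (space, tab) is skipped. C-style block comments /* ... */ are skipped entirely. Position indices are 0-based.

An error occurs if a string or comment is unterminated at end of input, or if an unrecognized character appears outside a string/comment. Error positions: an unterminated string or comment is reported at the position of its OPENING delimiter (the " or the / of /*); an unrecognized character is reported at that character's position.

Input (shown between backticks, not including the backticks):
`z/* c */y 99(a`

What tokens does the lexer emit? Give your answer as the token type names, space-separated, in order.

Answer: ID ID NUM LPAREN ID

Derivation:
pos=0: emit ID 'z' (now at pos=1)
pos=1: enter COMMENT mode (saw '/*')
exit COMMENT mode (now at pos=8)
pos=8: emit ID 'y' (now at pos=9)
pos=10: emit NUM '99' (now at pos=12)
pos=12: emit LPAREN '('
pos=13: emit ID 'a' (now at pos=14)
DONE. 5 tokens: [ID, ID, NUM, LPAREN, ID]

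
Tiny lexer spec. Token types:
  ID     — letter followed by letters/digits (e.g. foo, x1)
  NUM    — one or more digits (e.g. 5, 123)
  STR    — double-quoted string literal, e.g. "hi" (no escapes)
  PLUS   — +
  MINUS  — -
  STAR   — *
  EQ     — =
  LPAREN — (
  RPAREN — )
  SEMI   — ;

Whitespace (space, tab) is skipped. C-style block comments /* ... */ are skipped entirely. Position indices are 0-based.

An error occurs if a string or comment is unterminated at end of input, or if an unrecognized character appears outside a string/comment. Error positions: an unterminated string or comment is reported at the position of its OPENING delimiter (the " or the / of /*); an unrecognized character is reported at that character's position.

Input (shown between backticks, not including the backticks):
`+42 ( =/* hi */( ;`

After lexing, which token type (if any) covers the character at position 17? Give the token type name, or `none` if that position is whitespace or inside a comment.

Answer: SEMI

Derivation:
pos=0: emit PLUS '+'
pos=1: emit NUM '42' (now at pos=3)
pos=4: emit LPAREN '('
pos=6: emit EQ '='
pos=7: enter COMMENT mode (saw '/*')
exit COMMENT mode (now at pos=15)
pos=15: emit LPAREN '('
pos=17: emit SEMI ';'
DONE. 6 tokens: [PLUS, NUM, LPAREN, EQ, LPAREN, SEMI]
Position 17: char is ';' -> SEMI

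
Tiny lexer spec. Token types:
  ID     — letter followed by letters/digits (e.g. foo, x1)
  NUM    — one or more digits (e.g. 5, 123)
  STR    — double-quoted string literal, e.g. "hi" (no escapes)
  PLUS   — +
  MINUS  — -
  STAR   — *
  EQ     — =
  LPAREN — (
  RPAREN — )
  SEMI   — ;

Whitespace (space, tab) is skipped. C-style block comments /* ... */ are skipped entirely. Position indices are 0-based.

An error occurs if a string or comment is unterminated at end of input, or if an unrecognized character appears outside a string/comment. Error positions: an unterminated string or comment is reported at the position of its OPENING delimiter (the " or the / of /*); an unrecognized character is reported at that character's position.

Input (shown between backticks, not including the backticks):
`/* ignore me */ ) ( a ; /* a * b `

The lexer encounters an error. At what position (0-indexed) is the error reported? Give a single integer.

pos=0: enter COMMENT mode (saw '/*')
exit COMMENT mode (now at pos=15)
pos=16: emit RPAREN ')'
pos=18: emit LPAREN '('
pos=20: emit ID 'a' (now at pos=21)
pos=22: emit SEMI ';'
pos=24: enter COMMENT mode (saw '/*')
pos=24: ERROR — unterminated comment (reached EOF)

Answer: 24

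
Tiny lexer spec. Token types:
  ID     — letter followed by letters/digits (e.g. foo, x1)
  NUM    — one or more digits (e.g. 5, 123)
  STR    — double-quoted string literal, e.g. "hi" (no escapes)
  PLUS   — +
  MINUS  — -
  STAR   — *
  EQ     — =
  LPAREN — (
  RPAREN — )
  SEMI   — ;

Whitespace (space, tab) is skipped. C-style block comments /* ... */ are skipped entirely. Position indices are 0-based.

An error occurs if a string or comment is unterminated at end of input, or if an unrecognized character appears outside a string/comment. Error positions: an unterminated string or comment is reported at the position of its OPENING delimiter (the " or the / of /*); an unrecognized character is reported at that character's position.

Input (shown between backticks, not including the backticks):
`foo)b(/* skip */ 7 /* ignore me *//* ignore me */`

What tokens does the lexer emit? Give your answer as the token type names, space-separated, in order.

Answer: ID RPAREN ID LPAREN NUM

Derivation:
pos=0: emit ID 'foo' (now at pos=3)
pos=3: emit RPAREN ')'
pos=4: emit ID 'b' (now at pos=5)
pos=5: emit LPAREN '('
pos=6: enter COMMENT mode (saw '/*')
exit COMMENT mode (now at pos=16)
pos=17: emit NUM '7' (now at pos=18)
pos=19: enter COMMENT mode (saw '/*')
exit COMMENT mode (now at pos=34)
pos=34: enter COMMENT mode (saw '/*')
exit COMMENT mode (now at pos=49)
DONE. 5 tokens: [ID, RPAREN, ID, LPAREN, NUM]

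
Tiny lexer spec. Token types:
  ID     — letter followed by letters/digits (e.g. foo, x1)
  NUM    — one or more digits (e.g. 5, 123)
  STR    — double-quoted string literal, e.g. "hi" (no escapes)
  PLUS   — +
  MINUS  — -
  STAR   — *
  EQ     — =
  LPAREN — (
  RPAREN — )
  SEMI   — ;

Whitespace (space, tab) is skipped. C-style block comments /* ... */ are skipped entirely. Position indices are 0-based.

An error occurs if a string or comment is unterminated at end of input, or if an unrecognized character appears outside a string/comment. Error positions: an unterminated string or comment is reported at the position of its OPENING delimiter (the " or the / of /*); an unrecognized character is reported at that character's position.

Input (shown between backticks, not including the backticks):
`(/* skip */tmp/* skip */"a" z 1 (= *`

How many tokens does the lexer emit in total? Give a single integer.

Answer: 8

Derivation:
pos=0: emit LPAREN '('
pos=1: enter COMMENT mode (saw '/*')
exit COMMENT mode (now at pos=11)
pos=11: emit ID 'tmp' (now at pos=14)
pos=14: enter COMMENT mode (saw '/*')
exit COMMENT mode (now at pos=24)
pos=24: enter STRING mode
pos=24: emit STR "a" (now at pos=27)
pos=28: emit ID 'z' (now at pos=29)
pos=30: emit NUM '1' (now at pos=31)
pos=32: emit LPAREN '('
pos=33: emit EQ '='
pos=35: emit STAR '*'
DONE. 8 tokens: [LPAREN, ID, STR, ID, NUM, LPAREN, EQ, STAR]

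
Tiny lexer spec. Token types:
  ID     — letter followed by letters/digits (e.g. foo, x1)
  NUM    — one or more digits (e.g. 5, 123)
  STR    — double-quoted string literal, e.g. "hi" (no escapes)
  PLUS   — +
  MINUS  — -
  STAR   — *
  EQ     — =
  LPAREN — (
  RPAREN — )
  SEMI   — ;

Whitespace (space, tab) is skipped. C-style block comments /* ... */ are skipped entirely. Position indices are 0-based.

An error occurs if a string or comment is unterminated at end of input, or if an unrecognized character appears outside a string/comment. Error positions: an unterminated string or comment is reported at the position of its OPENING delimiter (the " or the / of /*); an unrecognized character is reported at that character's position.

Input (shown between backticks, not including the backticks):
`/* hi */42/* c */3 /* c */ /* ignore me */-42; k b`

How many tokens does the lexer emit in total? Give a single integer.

Answer: 7

Derivation:
pos=0: enter COMMENT mode (saw '/*')
exit COMMENT mode (now at pos=8)
pos=8: emit NUM '42' (now at pos=10)
pos=10: enter COMMENT mode (saw '/*')
exit COMMENT mode (now at pos=17)
pos=17: emit NUM '3' (now at pos=18)
pos=19: enter COMMENT mode (saw '/*')
exit COMMENT mode (now at pos=26)
pos=27: enter COMMENT mode (saw '/*')
exit COMMENT mode (now at pos=42)
pos=42: emit MINUS '-'
pos=43: emit NUM '42' (now at pos=45)
pos=45: emit SEMI ';'
pos=47: emit ID 'k' (now at pos=48)
pos=49: emit ID 'b' (now at pos=50)
DONE. 7 tokens: [NUM, NUM, MINUS, NUM, SEMI, ID, ID]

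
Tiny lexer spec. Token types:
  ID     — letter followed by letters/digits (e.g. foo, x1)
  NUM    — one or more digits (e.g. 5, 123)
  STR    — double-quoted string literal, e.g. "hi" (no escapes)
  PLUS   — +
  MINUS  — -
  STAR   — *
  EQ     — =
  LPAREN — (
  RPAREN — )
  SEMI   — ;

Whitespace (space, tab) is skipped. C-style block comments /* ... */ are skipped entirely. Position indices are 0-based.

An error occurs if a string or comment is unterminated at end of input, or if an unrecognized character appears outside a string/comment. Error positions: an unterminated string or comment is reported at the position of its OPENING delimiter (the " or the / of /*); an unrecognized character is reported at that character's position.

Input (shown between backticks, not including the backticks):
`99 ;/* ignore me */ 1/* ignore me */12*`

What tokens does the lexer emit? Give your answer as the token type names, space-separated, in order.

Answer: NUM SEMI NUM NUM STAR

Derivation:
pos=0: emit NUM '99' (now at pos=2)
pos=3: emit SEMI ';'
pos=4: enter COMMENT mode (saw '/*')
exit COMMENT mode (now at pos=19)
pos=20: emit NUM '1' (now at pos=21)
pos=21: enter COMMENT mode (saw '/*')
exit COMMENT mode (now at pos=36)
pos=36: emit NUM '12' (now at pos=38)
pos=38: emit STAR '*'
DONE. 5 tokens: [NUM, SEMI, NUM, NUM, STAR]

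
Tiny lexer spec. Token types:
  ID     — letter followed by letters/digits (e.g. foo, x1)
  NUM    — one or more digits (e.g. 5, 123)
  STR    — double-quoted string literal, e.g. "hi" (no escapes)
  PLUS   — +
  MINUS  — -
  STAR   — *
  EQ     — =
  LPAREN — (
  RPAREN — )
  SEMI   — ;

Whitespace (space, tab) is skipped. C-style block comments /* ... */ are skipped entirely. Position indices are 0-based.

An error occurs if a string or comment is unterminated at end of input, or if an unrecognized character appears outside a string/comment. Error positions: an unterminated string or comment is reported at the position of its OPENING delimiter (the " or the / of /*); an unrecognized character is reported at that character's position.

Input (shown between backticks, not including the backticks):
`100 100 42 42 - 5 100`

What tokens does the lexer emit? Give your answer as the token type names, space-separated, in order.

pos=0: emit NUM '100' (now at pos=3)
pos=4: emit NUM '100' (now at pos=7)
pos=8: emit NUM '42' (now at pos=10)
pos=11: emit NUM '42' (now at pos=13)
pos=14: emit MINUS '-'
pos=16: emit NUM '5' (now at pos=17)
pos=18: emit NUM '100' (now at pos=21)
DONE. 7 tokens: [NUM, NUM, NUM, NUM, MINUS, NUM, NUM]

Answer: NUM NUM NUM NUM MINUS NUM NUM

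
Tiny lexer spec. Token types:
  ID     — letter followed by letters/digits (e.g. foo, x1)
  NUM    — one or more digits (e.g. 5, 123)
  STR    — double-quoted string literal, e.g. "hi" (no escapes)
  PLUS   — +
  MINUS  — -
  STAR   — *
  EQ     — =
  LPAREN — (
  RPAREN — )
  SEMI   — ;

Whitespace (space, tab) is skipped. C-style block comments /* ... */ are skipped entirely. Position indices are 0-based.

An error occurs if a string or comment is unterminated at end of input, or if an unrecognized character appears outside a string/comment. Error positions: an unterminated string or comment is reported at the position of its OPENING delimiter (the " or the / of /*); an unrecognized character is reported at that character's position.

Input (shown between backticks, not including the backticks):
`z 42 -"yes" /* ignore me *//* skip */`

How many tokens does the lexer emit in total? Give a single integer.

Answer: 4

Derivation:
pos=0: emit ID 'z' (now at pos=1)
pos=2: emit NUM '42' (now at pos=4)
pos=5: emit MINUS '-'
pos=6: enter STRING mode
pos=6: emit STR "yes" (now at pos=11)
pos=12: enter COMMENT mode (saw '/*')
exit COMMENT mode (now at pos=27)
pos=27: enter COMMENT mode (saw '/*')
exit COMMENT mode (now at pos=37)
DONE. 4 tokens: [ID, NUM, MINUS, STR]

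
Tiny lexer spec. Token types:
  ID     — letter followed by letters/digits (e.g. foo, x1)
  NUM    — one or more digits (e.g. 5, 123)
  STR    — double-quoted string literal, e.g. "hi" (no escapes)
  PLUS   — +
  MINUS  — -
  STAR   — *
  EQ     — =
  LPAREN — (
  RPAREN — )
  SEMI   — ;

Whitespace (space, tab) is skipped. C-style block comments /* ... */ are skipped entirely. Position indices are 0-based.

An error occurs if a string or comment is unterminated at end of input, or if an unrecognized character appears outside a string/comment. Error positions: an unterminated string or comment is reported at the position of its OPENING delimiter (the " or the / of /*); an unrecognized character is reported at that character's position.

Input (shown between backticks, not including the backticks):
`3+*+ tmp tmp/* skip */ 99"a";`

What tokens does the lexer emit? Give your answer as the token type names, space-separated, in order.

pos=0: emit NUM '3' (now at pos=1)
pos=1: emit PLUS '+'
pos=2: emit STAR '*'
pos=3: emit PLUS '+'
pos=5: emit ID 'tmp' (now at pos=8)
pos=9: emit ID 'tmp' (now at pos=12)
pos=12: enter COMMENT mode (saw '/*')
exit COMMENT mode (now at pos=22)
pos=23: emit NUM '99' (now at pos=25)
pos=25: enter STRING mode
pos=25: emit STR "a" (now at pos=28)
pos=28: emit SEMI ';'
DONE. 9 tokens: [NUM, PLUS, STAR, PLUS, ID, ID, NUM, STR, SEMI]

Answer: NUM PLUS STAR PLUS ID ID NUM STR SEMI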